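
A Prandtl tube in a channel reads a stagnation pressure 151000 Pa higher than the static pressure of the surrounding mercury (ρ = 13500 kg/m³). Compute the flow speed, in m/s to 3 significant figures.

v ≈ 4.73 m/s

Bernoulli between the free stream and the stagnation point: ½ρv² = P_stag − P_static.
v = √(2ΔP/ρ) = √(2·151000/13500) = 4.73 m/s.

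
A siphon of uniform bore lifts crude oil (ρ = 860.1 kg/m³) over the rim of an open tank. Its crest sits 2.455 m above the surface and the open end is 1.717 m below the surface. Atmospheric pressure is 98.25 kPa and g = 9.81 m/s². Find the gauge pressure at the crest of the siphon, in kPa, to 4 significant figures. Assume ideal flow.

P_gauge = -35.20 kPa

Bernoulli surface→outlet gives ½v² = g·h_out, so v = √(2·9.81·1.717) = 5.804 m/s.
The bore is uniform, so the speed at the crest is the same v. Bernoulli surface→crest: P_atm = P_top + ½ρv² + ρg·h_top.
P_top = 98250 − ½·860.1·5.804² − 860.1·9.81·2.455 = 63050 Pa. So P_gauge = P_top − P_atm = -35200 Pa.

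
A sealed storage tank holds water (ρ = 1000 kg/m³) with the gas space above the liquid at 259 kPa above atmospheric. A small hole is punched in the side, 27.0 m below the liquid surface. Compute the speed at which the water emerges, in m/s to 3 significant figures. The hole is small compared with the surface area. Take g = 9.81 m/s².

Take point 1 at the surface (v₁ ≈ 0) and point 2 at the hole (at atmospheric pressure). Bernoulli: P₁ + ρg h = P_atm + ½ρv₂².
With P₁ − P_atm = 259000 Pa, v₂ = √(2gh + 2ΔP/ρ) = √(2·9.81·27.0 + 2·259000/1000) = 32.4 m/s.

32.4 m/s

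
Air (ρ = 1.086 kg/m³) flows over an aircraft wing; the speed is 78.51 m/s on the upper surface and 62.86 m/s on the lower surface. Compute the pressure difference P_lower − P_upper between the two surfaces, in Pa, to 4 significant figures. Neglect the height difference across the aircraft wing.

1201 Pa

Bernoulli (same height): P_lower − P_upper = ½ρ(v_upper² − v_lower²).
ΔP = ½·1.086·(78.51² − 62.86²) = 1201 Pa.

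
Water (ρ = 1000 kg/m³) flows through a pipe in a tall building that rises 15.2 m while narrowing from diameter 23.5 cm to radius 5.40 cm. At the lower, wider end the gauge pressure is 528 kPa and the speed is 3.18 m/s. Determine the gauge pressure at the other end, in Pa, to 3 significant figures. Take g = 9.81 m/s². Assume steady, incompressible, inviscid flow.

P₂ ≈ 271000 Pa

The volume flow rate is constant, so v₂ = (A₁/A₂)v₁ = (434/91.6)·3.18 = 15.1 m/s.
Bernoulli: P₁ + ½ρv₁² + ρg h₁ = P₂ + ½ρv₂² + ρg h₂, so P₂ = P₁ + ½ρ(v₁² − v₂²) − ρg(h₂ − h₁).
P₂ = 528000 + ½·1000·(3.18² − 15.1²) − 1000·9.81·(+15.2) = 528000 + (-108000) − (149000) = 271000 Pa.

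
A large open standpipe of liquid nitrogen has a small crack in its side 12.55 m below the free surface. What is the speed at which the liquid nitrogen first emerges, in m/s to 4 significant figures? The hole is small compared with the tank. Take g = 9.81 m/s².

v ≈ 15.69 m/s

The surface is effectively still and both ends are open, so ½v² = gh and v = √(2·9.81·12.55) = 15.69 m/s.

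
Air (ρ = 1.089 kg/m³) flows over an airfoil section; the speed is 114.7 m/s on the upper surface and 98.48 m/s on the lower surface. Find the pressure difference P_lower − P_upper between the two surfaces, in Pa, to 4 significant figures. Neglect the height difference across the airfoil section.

ΔP ≈ 1883 Pa

The pressure is lower where the speed is higher: ΔP = ½ρ(v_up² − v_low²).
ΔP = ½·1.089·(114.7² − 98.48²) = 1883 Pa.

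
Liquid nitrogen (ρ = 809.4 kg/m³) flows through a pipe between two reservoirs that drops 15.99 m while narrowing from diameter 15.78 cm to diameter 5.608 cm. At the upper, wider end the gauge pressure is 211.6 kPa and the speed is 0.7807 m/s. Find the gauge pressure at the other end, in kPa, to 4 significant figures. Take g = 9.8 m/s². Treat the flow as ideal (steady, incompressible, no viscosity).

The volume flow rate is constant, so v₂ = (A₁/A₂)v₁ = (195.6/24.70)·0.7807 = 6.181 m/s.
Applying Bernoulli between the two ends and solving for P₂: P₂ = P₁ + ½ρ(v₁² − v₂²) − ρgΔh.
P₂ = 211600 + ½·809.4·(0.7807² − 6.181²) − 809.4·9.8·(−15.99) = 211600 + (-15220) − (-126800) = 323200 Pa.

323.2 kPa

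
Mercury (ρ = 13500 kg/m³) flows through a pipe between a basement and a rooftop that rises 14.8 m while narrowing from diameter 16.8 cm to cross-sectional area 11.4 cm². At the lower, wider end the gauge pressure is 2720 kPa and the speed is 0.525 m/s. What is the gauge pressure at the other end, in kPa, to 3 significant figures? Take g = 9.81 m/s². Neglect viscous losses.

P₂ ≈ 58.4 kPa

By continuity, v₂ = v₁·A₁/A₂ = 0.525·(222/11.4) = 10.2 m/s.
Bernoulli: P₁ + ½ρv₁² + ρg h₁ = P₂ + ½ρv₂² + ρg h₂, so P₂ = P₁ + ½ρ(v₁² − v₂²) − ρg(h₂ − h₁).
P₂ = 2720000 + ½·13500·(0.525² − 10.2²) − 13500·9.81·(+14.8) = 2720000 + (-702000) − (1960000) = 58400 Pa.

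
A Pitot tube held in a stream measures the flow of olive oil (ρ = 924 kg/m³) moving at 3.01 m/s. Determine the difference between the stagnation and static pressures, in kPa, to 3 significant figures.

The dynamic pressure equals the rise in static pressure at the stagnation point: ΔP = ½ρv².
ΔP = ½·924·3.01² = 4190 Pa.

ΔP ≈ 4.19 kPa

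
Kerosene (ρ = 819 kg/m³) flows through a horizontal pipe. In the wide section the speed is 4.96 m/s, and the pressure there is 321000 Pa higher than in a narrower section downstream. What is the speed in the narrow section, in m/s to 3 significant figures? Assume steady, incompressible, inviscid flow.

v₂ ≈ 28.4 m/s

With h₁ = h₂, rearranging Bernoulli gives v₂ = √(v₁² + 2ΔP/ρ).
v₂ = √(4.96² + 2·321000/819) = √(24.6 + 784) = 28.4 m/s.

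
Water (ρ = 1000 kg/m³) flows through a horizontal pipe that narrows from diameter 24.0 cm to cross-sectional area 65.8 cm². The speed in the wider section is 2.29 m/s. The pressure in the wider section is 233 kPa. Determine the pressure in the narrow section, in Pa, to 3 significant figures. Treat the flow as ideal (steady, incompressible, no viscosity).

The volume flow rate is constant, so v₂ = (A₁/A₂)v₁ = (452/65.8)·2.29 = 15.7 m/s.
Bernoulli (h₁ = h₂): P₁ − P₂ = ½ρ(v₂² − v₁²).
P₂ = P₁ − ½ρ(v₂² − v₁²) = 233000 − ½·1000·(15.7² − 2.29²) = 233000 − 121000 = 112000 Pa.

112000 Pa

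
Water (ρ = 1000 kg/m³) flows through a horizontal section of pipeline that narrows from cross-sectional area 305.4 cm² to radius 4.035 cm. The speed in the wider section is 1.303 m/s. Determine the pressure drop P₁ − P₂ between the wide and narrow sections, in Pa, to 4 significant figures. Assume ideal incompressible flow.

By continuity, v₂ = v₁·A₁/A₂ = 1.303·(305.4/51.15) = 7.780 m/s.
Bernoulli (h₁ = h₂): P₁ − P₂ = ½ρ(v₂² − v₁²).
P₁ − P₂ = ½·1000·(7.780² − 1.303²) = ½·1000·58.83 = 29410 Pa.

ΔP ≈ 29410 Pa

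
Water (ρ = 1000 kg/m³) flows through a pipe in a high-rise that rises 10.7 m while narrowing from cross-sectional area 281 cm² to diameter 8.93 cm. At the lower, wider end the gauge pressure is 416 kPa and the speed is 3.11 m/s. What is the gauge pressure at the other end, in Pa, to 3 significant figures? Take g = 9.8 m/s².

By continuity, v₂ = v₁·A₁/A₂ = 3.11·(281/62.6) = 14.0 m/s.
Applying Bernoulli between the two ends and solving for P₂: P₂ = P₁ + ½ρ(v₁² − v₂²) − ρgΔh.
P₂ = 416000 + ½·1000·(3.11² − 14.0²) − 1000·9.8·(+10.7) = 416000 + (-92500) − (105000) = 219000 Pa.

P₂ ≈ 219000 Pa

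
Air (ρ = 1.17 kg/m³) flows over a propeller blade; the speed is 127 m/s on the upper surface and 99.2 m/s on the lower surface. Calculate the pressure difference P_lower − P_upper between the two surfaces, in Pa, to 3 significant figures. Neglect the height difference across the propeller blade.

ΔP ≈ 3680 Pa

The pressure is lower where the speed is higher: ΔP = ½ρ(v_up² − v_low²).
ΔP = ½·1.17·(127² − 99.2²) = 3680 Pa.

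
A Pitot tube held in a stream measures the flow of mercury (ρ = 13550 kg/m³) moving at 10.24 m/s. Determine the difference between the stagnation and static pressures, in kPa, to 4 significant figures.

710.4 kPa

At the stagnation point the flow is brought to rest, so Bernoulli gives P_stag − P_static = ½ρv².
ΔP = ½·13550·10.24² = 710400 Pa.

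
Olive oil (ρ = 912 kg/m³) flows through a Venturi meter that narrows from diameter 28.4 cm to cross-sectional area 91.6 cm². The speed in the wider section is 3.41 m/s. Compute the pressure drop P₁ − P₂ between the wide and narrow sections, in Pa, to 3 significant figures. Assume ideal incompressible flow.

ΔP ≈ 248000 Pa

By continuity, v₂ = v₁·A₁/A₂ = 3.41·(633/91.6) = 23.6 m/s.
Bernoulli (h₁ = h₂): P₁ − P₂ = ½ρ(v₂² − v₁²).
P₁ − P₂ = ½·912·(23.6² − 3.41²) = ½·912·544 = 248000 Pa.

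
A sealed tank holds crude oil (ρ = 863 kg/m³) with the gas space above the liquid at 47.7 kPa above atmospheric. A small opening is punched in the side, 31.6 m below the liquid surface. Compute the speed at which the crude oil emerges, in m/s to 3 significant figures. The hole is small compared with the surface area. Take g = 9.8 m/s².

27.0 m/s

Take point 1 at the surface (v₁ ≈ 0) and point 2 at the hole (at atmospheric pressure). Bernoulli: P₁ + ρg h = P_atm + ½ρv₂².
With P₁ − P_atm = 47700 Pa, v₂ = √(2gh + 2ΔP/ρ) = √(2·9.8·31.6 + 2·47700/863) = 27.0 m/s.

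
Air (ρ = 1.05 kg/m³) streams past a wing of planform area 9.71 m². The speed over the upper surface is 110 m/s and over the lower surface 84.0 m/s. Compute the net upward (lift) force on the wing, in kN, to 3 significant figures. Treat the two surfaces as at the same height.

From P + ½ρv² = const at equal height, P_low − P_up = ½ρ(v_up² − v_low²).
ΔP = ½·1.05·(110² − 84.0²) = 2650 Pa.
Lift = ΔP · A = 2650 × 9.71 = 25700 N.

F ≈ 25.7 kN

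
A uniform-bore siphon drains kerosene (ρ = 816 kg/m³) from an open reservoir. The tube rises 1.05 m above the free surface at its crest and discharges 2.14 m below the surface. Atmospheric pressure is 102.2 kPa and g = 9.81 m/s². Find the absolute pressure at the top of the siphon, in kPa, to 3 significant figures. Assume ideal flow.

P_top = 76.7 kPa

The outlet speed comes from Torricelli: v = √(2g·2.14) = 6.48 m/s.
With constant cross-section the crest speed equals v; applying Bernoulli from the surface up to the crest, P_top = P_atm − ½ρv² − ρg·h_top.
P_top = 102200 − ½·816·6.48² − 816·9.81·1.05 = 76700 Pa.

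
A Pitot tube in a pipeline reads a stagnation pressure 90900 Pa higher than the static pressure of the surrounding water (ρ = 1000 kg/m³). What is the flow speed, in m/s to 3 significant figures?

v = 13.5 m/s

At the stagnation point the flow is brought to rest, so Bernoulli gives P_stag − P_static = ½ρv².
v = √(2ΔP/ρ) = √(2·90900/1000) = 13.5 m/s.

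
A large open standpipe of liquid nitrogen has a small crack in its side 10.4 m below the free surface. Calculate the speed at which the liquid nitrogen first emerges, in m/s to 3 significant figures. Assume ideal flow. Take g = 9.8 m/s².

Torricelli's result v = √(2gh) gives v = √(2·9.8·10.4) = 14.3 m/s.

v = 14.3 m/s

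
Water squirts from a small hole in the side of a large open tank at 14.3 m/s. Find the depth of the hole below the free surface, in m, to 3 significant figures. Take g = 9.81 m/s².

Inverting v = √(2gh) gives h = v² / 2g.
h = 14.3²/(2·9.81) = 204/19.62 = 10.4 m.

h ≈ 10.4 m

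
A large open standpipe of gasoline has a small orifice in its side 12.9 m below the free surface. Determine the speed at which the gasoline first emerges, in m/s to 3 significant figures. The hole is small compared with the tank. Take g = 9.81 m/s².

v = 15.9 m/s

The surface is effectively still and both ends are open, so ½v² = gh and v = √(2·9.81·12.9) = 15.9 m/s.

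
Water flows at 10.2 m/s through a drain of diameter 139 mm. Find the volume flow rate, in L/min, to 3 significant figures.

Q = A·v = 0.0152 m² × 10.2 m/s = 0.155 m³/s.
Converting: 0.155 m³/s × 60000 = 9290 L/min.

9290 L/min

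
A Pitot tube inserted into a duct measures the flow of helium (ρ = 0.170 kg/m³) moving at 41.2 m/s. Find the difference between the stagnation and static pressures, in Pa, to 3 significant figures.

The dynamic pressure equals the rise in static pressure at the stagnation point: ΔP = ½ρv².
ΔP = ½·0.170·41.2² = 144 Pa.

144 Pa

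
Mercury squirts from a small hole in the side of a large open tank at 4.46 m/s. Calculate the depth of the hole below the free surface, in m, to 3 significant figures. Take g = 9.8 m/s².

Inverting v = √(2gh) gives h = v² / 2g.
h = 4.46²/(2·9.8) = 19.9/19.60 = 1.01 m.

h ≈ 1.01 m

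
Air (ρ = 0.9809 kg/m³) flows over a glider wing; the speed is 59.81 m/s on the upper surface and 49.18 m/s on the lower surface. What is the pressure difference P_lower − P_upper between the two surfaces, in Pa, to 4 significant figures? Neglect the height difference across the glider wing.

ΔP ≈ 568.2 Pa

With negligible Δh, P + ½ρv² is constant, so P_low − P_up = ½ρ(v_up² − v_low²).
ΔP = ½·0.9809·(59.81² − 49.18²) = 568.2 Pa.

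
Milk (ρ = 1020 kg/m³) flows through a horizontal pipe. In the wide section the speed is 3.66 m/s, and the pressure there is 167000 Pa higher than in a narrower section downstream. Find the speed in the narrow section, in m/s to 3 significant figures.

v₂ = 18.5 m/s

With h₁ = h₂, rearranging Bernoulli gives v₂ = √(v₁² + 2ΔP/ρ).
v₂ = √(3.66² + 2·167000/1020) = √(13.4 + 327) = 18.5 m/s.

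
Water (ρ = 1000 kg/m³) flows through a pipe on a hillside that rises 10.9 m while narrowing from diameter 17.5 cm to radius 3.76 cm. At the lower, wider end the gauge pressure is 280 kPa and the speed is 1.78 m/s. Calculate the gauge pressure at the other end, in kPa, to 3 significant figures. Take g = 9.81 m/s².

Continuity gives A₁v₁ = A₂v₂, so v₂ = (241 cm²)/(44.4 cm²) × 1.78 m/s = 9.64 m/s.
Bernoulli: P₁ + ½ρv₁² + ρg h₁ = P₂ + ½ρv₂² + ρg h₂, so P₂ = P₁ + ½ρ(v₁² − v₂²) − ρg(h₂ − h₁).
P₂ = 280000 + ½·1000·(1.78² − 9.64²) − 1000·9.81·(+10.9) = 280000 + (-44900) − (107000) = 128000 Pa.

128 kPa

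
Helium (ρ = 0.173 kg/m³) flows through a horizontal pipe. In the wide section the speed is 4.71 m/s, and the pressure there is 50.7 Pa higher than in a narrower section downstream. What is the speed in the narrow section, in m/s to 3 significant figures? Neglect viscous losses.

v₂ ≈ 24.7 m/s

Along the level pipe P + ½ρv² is conserved, hence v₂² = v₁² + 2(P₁ − P₂)/ρ.
v₂ = √(4.71² + 2·50.7/0.173) = √(22.2 + 586) = 24.7 m/s.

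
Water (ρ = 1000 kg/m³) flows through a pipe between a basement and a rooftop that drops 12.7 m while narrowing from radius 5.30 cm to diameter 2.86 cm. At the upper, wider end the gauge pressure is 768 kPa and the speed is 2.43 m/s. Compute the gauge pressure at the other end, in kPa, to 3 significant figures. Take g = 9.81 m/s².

Continuity gives A₁v₁ = A₂v₂, so v₂ = (88.2 cm²)/(6.42 cm²) × 2.43 m/s = 33.4 m/s.
Applying Bernoulli between the two ends and solving for P₂: P₂ = P₁ + ½ρ(v₁² − v₂²) − ρgΔh.
P₂ = 768000 + ½·1000·(2.43² − 33.4²) − 1000·9.81·(−12.7) = 768000 + (-554000) − (-125000) = 338000 Pa.

338 kPa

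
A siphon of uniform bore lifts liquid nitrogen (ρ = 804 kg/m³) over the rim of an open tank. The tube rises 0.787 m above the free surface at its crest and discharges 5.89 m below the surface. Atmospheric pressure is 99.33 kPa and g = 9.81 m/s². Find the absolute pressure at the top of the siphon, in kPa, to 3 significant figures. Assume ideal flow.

From the surface to the outlet (both open to atmosphere, surface at rest): v = √(2g·h_out) = √(2·9.81·5.89) = 10.7 m/s.
Continuity keeps v the same throughout the tube; from surface to crest, P_atm + 0 = P_top + ½ρv² + ρg·h_top.
P_top = 99330 − ½·804·10.7² − 804·9.81·0.787 = 46700 Pa.

46.7 kPa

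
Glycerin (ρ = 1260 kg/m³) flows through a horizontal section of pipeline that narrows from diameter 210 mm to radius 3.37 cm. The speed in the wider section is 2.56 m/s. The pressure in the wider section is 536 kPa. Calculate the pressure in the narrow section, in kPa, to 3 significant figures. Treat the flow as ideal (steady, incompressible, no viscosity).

P₂ = 151 kPa

The volume flow rate is constant, so v₂ = (A₁/A₂)v₁ = (346/35.7)·2.56 = 24.9 m/s.
With no height change, Bernoulli's equation is P₁ + ½ρv₁² = P₂ + ½ρv₂².
P₂ = P₁ − ½ρ(v₂² − v₁²) = 536000 − ½·1260·(24.9² − 2.56²) = 536000 − 385000 = 151000 Pa.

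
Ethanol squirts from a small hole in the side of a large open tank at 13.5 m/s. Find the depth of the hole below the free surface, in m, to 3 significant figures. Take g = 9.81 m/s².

Torricelli: v = √(2gh), so h = v²/(2g).
h = 13.5²/(2·9.81) = 182/19.62 = 9.29 m.

h ≈ 9.29 m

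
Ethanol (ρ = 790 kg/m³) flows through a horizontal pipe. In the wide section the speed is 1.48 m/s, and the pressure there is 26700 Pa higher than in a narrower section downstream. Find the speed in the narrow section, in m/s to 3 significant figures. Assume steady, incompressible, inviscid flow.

8.35 m/s

Horizontal Bernoulli: P₁ + ½ρv₁² = P₂ + ½ρv₂², so v₂² = v₁² + 2(P₁ − P₂)/ρ.
v₂ = √(1.48² + 2·26700/790) = √(2.19 + 67.6) = 8.35 m/s.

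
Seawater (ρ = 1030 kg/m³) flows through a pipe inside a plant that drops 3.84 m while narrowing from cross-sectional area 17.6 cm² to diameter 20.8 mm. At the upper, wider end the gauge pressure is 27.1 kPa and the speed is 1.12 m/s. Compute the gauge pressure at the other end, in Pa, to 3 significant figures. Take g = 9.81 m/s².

Continuity gives A₁v₁ = A₂v₂, so v₂ = (17.6 cm²)/(3.40 cm²) × 1.12 m/s = 5.80 m/s.
Applying Bernoulli between the two ends and solving for P₂: P₂ = P₁ + ½ρ(v₁² − v₂²) − ρgΔh.
P₂ = 27100 + ½·1030·(1.12² − 5.80²) − 1030·9.81·(−3.84) = 27100 + (-16700) − (-38800) = 49200 Pa.

P₂ ≈ 49200 Pa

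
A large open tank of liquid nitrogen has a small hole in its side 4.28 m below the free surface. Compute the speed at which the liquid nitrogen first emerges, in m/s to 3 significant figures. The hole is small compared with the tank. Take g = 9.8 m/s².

v ≈ 9.16 m/s

With the surface at rest and both surface and jet at atmospheric pressure, Bernoulli gives ρg h = ½ρv², so v = √(2gh) = √(2·9.8·4.28) = 9.16 m/s.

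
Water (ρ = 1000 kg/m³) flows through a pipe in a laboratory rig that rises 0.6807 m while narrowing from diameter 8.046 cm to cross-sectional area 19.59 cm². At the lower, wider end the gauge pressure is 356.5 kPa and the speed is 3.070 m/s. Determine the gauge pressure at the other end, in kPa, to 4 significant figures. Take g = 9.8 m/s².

P₂ = 322.8 kPa

Continuity gives A₁v₁ = A₂v₂, so v₂ = (50.85 cm²)/(19.59 cm²) × 3.070 m/s = 7.968 m/s.
Bernoulli: P₁ + ½ρv₁² + ρg h₁ = P₂ + ½ρv₂² + ρg h₂, so P₂ = P₁ + ½ρ(v₁² − v₂²) − ρg(h₂ − h₁).
P₂ = 356500 + ½·1000·(3.070² − 7.968²) − 1000·9.8·(+0.6807) = 356500 + (-27030) − (6671) = 322800 Pa.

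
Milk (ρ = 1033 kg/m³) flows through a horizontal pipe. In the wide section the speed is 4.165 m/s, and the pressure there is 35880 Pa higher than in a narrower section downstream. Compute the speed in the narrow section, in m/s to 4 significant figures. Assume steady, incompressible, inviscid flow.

v₂ ≈ 9.317 m/s

Along the level pipe P + ½ρv² is conserved, hence v₂² = v₁² + 2(P₁ − P₂)/ρ.
v₂ = √(4.165² + 2·35880/1033) = √(17.35 + 69.47) = 9.317 m/s.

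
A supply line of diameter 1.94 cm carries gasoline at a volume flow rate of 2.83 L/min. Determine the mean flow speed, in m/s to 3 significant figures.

Q = 2.83 L/min = 0.0000472 m³/s.
v = Q/A = 0.0000472 / 0.000296 = 0.160 m/s.

v ≈ 0.160 m/s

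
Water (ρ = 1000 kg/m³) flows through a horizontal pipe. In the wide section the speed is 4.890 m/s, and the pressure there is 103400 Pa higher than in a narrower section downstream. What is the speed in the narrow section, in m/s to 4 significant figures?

Horizontal Bernoulli: P₁ + ½ρv₁² = P₂ + ½ρv₂², so v₂² = v₁² + 2(P₁ − P₂)/ρ.
v₂ = √(4.890² + 2·103400/1000) = √(23.91 + 206.8) = 15.19 m/s.

v₂ = 15.19 m/s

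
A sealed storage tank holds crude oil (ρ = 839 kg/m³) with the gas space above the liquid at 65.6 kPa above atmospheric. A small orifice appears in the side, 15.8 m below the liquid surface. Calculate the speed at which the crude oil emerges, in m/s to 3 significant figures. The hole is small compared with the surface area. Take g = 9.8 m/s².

v ≈ 21.6 m/s

Take point 1 at the surface (v₁ ≈ 0) and point 2 at the hole (at atmospheric pressure). Bernoulli: P₁ + ρg h = P_atm + ½ρv₂².
With P₁ − P_atm = 65600 Pa, v₂ = √(2gh + 2ΔP/ρ) = √(2·9.8·15.8 + 2·65600/839) = 21.6 m/s.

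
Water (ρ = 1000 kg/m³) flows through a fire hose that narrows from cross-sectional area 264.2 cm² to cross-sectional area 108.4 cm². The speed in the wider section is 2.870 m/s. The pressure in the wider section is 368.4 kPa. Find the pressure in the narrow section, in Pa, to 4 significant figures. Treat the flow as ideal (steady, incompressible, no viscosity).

P₂ ≈ 348100 Pa

By continuity, v₂ = v₁·A₁/A₂ = 2.870·(264.2/108.4) = 6.995 m/s.
The pipe is horizontal, so Bernoulli reduces to P₁ + ½ρv₁² = P₂ + ½ρv₂².
P₂ = P₁ − ½ρ(v₂² − v₁²) = 368400 − ½·1000·(6.995² − 2.870²) = 368400 − 20350 = 348100 Pa.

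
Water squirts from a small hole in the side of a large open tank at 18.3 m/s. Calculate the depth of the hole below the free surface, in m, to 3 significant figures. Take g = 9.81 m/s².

h ≈ 17.1 m

Inverting v = √(2gh) gives h = v² / 2g.
h = 18.3²/(2·9.81) = 335/19.62 = 17.1 m.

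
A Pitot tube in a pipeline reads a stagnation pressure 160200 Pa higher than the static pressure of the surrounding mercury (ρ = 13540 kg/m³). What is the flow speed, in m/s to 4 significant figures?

v ≈ 4.864 m/s

At the stagnation point the flow is brought to rest, so Bernoulli gives P_stag − P_static = ½ρv².
v = √(2ΔP/ρ) = √(2·160200/13540) = 4.864 m/s.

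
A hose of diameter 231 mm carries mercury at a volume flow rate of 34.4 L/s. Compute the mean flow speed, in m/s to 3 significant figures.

0.821 m/s

Q = 34.4 L/s = 0.0344 m³/s.
v = Q/A = 0.0344 / 0.0419 = 0.821 m/s.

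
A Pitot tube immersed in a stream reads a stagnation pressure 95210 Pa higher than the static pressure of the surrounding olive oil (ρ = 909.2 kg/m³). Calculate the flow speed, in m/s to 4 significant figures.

v ≈ 14.47 m/s

At the stagnation point the flow is brought to rest, so Bernoulli gives P_stag − P_static = ½ρv².
v = √(2ΔP/ρ) = √(2·95210/909.2) = 14.47 m/s.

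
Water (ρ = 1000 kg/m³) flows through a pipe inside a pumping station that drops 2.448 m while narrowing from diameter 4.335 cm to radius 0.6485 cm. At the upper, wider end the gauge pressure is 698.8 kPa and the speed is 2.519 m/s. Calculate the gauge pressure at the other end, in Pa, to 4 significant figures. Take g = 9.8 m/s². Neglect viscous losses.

P₂ ≈ 330000 Pa

Continuity gives A₁v₁ = A₂v₂, so v₂ = (14.76 cm²)/(1.321 cm²) × 2.519 m/s = 28.14 m/s.
Applying Bernoulli between the two ends and solving for P₂: P₂ = P₁ + ½ρ(v₁² − v₂²) − ρgΔh.
P₂ = 698800 + ½·1000·(2.519² − 28.14²) − 1000·9.8·(−2.448) = 698800 + (-392800) − (-23990) = 330000 Pa.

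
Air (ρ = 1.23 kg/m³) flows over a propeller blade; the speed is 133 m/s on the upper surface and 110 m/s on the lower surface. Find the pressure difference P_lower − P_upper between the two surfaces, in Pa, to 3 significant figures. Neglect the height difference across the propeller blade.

With negligible Δh, P + ½ρv² is constant, so P_low − P_up = ½ρ(v_up² − v_low²).
ΔP = ½·1.23·(133² − 110²) = 3440 Pa.

ΔP = 3440 Pa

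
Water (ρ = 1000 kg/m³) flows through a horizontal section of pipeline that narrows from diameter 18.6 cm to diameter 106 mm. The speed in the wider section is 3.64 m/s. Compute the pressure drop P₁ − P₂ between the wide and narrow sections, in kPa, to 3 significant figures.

By continuity, v₂ = v₁·A₁/A₂ = 3.64·(272/88.2) = 11.2 m/s.
Bernoulli (h₁ = h₂): P₁ − P₂ = ½ρ(v₂² − v₁²).
P₁ − P₂ = ½·1000·(11.2² − 3.64²) = ½·1000·112 = 56200 Pa.

ΔP ≈ 56.2 kPa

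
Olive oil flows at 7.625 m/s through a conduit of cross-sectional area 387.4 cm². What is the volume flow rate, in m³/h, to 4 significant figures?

Q = A·v = 0.03874 m² × 7.625 m/s = 0.2954 m³/s.
Converting: 0.2954 m³/s × 3600 = 1063 m³/h.

Q ≈ 1063 m³/h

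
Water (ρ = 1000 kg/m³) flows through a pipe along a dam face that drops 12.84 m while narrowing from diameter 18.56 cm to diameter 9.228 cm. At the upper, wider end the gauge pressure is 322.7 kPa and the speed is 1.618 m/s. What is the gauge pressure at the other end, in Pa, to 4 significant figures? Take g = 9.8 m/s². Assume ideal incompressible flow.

P₂ = 428400 Pa

Mass conservation (A₁v₁ = A₂v₂) gives v₂ = 1.618 × 270.5/66.88 = 6.545 m/s.
Applying Bernoulli between the two ends and solving for P₂: P₂ = P₁ + ½ρ(v₁² − v₂²) − ρgΔh.
P₂ = 322700 + ½·1000·(1.618² − 6.545²) − 1000·9.8·(−12.84) = 322700 + (-20110) − (-125800) = 428400 Pa.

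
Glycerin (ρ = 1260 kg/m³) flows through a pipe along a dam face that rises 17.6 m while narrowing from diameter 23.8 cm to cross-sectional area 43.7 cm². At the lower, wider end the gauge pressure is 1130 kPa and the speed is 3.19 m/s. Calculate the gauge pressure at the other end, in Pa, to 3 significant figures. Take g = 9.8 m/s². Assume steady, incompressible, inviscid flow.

P₂ ≈ 255000 Pa

Continuity gives A₁v₁ = A₂v₂, so v₂ = (445 cm²)/(43.7 cm²) × 3.19 m/s = 32.5 m/s.
Bernoulli: P₁ + ½ρv₁² + ρg h₁ = P₂ + ½ρv₂² + ρg h₂, so P₂ = P₁ + ½ρ(v₁² − v₂²) − ρg(h₂ − h₁).
P₂ = 1130000 + ½·1260·(3.19² − 32.5²) − 1260·9.8·(+17.6) = 1130000 + (-658000) − (217000) = 255000 Pa.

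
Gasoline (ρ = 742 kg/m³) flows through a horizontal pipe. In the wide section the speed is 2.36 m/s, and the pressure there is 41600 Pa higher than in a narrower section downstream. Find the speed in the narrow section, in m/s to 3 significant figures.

v₂ ≈ 10.8 m/s

Horizontal Bernoulli: P₁ + ½ρv₁² = P₂ + ½ρv₂², so v₂² = v₁² + 2(P₁ − P₂)/ρ.
v₂ = √(2.36² + 2·41600/742) = √(5.57 + 112) = 10.8 m/s.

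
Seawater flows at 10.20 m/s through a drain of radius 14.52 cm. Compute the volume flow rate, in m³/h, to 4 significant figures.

Q = 2432 m³/h

Q = A·v = 0.06623 m² × 10.20 m/s = 0.6756 m³/s.
Converting: 0.6756 m³/s × 3600 = 2432 m³/h.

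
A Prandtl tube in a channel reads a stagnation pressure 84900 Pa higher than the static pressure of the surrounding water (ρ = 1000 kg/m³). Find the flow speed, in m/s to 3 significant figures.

v = 13.0 m/s

The dynamic pressure equals the rise in static pressure at the stagnation point: ΔP = ½ρv².
v = √(2ΔP/ρ) = √(2·84900/1000) = 13.0 m/s.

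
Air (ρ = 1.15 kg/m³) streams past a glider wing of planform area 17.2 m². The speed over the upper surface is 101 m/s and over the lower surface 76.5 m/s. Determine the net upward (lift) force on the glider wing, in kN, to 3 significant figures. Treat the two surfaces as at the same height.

The faster flow above has the lower pressure; Bernoulli (same height) gives ΔP = ½ρ(v_up² − v_low²).
ΔP = ½·1.15·(101² − 76.5²) = 2500 Pa.
Lift = ΔP · A = 2500 × 17.2 = 43000 N.

F = 43.0 kN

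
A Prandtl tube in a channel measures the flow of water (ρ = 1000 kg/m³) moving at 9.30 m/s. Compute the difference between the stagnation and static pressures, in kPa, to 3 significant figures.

ΔP = 43.2 kPa

The dynamic pressure equals the rise in static pressure at the stagnation point: ΔP = ½ρv².
ΔP = ½·1000·9.30² = 43200 Pa.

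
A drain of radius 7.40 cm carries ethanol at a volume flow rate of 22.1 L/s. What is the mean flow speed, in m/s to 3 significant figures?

Q = 22.1 L/s = 0.0221 m³/s.
v = Q/A = 0.0221 / 0.0172 = 1.28 m/s.

v ≈ 1.28 m/s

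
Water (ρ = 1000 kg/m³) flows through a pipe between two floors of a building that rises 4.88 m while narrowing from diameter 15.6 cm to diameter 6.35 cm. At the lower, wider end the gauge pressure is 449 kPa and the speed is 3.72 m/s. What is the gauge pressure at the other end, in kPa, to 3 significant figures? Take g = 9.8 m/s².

The volume flow rate is constant, so v₂ = (A₁/A₂)v₁ = (191/31.7)·3.72 = 22.5 m/s.
Applying Bernoulli between the two ends and solving for P₂: P₂ = P₁ + ½ρ(v₁² − v₂²) − ρgΔh.
P₂ = 449000 + ½·1000·(3.72² − 22.5²) − 1000·9.8·(+4.88) = 449000 + (-245000) − (47800) = 156000 Pa.

P₂ = 156 kPa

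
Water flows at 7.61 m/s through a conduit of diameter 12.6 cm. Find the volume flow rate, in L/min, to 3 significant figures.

Q = A·v = 0.0125 m² × 7.61 m/s = 0.0949 m³/s.
Converting: 0.0949 m³/s × 60000 = 5690 L/min.

Q ≈ 5690 L/min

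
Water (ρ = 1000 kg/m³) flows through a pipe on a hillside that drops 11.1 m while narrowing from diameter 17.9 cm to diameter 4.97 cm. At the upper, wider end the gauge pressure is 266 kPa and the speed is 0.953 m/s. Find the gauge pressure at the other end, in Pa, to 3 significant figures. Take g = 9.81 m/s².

By continuity, v₂ = v₁·A₁/A₂ = 0.953·(252/19.4) = 12.4 m/s.
Applying Bernoulli between the two ends and solving for P₂: P₂ = P₁ + ½ρ(v₁² − v₂²) − ρgΔh.
P₂ = 266000 + ½·1000·(0.953² − 12.4²) − 1000·9.81·(−11.1) = 266000 + (-76000) − (-109000) = 299000 Pa.

P₂ ≈ 299000 Pa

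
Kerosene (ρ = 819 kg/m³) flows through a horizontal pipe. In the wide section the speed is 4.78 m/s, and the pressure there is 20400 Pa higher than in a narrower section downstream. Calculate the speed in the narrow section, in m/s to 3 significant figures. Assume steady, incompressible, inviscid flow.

Along the level pipe P + ½ρv² is conserved, hence v₂² = v₁² + 2(P₁ − P₂)/ρ.
v₂ = √(4.78² + 2·20400/819) = √(22.8 + 49.8) = 8.52 m/s.

8.52 m/s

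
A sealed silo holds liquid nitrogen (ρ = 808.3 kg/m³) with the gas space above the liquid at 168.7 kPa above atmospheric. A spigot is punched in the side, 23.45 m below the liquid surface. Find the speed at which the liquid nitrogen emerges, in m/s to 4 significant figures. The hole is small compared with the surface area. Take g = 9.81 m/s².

Take point 1 at the surface (v₁ ≈ 0) and point 2 at the hole (at atmospheric pressure). Bernoulli: P₁ + ρg h = P_atm + ½ρv₂².
With P₁ − P_atm = 168700 Pa, v₂ = √(2gh + 2ΔP/ρ) = √(2·9.81·23.45 + 2·168700/808.3) = 29.62 m/s.

v ≈ 29.62 m/s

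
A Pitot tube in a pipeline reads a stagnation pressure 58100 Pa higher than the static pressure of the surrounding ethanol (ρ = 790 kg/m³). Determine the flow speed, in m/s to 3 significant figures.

The dynamic pressure equals the rise in static pressure at the stagnation point: ΔP = ½ρv².
v = √(2ΔP/ρ) = √(2·58100/790) = 12.1 m/s.

v ≈ 12.1 m/s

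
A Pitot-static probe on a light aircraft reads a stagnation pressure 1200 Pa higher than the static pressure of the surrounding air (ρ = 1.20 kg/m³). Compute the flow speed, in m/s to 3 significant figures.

v ≈ 44.7 m/s

Bernoulli between the free stream and the stagnation point: ½ρv² = P_stag − P_static.
v = √(2ΔP/ρ) = √(2·1200/1.20) = 44.7 m/s.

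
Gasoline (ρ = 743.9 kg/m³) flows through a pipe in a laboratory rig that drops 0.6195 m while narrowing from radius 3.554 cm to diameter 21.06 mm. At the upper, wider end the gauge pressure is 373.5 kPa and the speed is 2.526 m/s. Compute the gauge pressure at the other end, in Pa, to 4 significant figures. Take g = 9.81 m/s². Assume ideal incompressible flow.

By continuity, v₂ = v₁·A₁/A₂ = 2.526·(39.68/3.483) = 28.77 m/s.
Bernoulli: P₁ + ½ρv₁² + ρg h₁ = P₂ + ½ρv₂² + ρg h₂, so P₂ = P₁ + ½ρ(v₁² − v₂²) − ρg(h₂ − h₁).
P₂ = 373500 + ½·743.9·(2.526² − 28.77²) − 743.9·9.81·(−0.6195) = 373500 + (-305600) − (-4521) = 72420 Pa.

72420 Pa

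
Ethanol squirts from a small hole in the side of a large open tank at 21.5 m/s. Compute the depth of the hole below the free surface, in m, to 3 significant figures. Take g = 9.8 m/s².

For a small hole in a large open tank, ½v² = gh, giving h = v²/(2g).
h = 21.5²/(2·9.8) = 462/19.60 = 23.6 m.

h = 23.6 m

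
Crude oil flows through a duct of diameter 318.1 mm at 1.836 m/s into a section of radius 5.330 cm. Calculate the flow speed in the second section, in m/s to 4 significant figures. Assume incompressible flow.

16.35 m/s

By continuity, v₂ = v₁·A₁/A₂ = 1.836·(794.7/89.25) = 16.35 m/s.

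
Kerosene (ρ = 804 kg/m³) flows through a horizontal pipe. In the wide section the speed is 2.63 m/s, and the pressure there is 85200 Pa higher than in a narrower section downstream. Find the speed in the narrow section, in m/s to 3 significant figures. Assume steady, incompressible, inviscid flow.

Along the level pipe P + ½ρv² is conserved, hence v₂² = v₁² + 2(P₁ − P₂)/ρ.
v₂ = √(2.63² + 2·85200/804) = √(6.92 + 212) = 14.8 m/s.

14.8 m/s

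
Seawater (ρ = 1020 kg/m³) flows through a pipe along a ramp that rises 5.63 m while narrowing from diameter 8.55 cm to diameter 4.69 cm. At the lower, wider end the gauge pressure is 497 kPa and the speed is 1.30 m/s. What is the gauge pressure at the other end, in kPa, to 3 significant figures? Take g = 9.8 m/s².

Continuity gives A₁v₁ = A₂v₂, so v₂ = (57.4 cm²)/(17.3 cm²) × 1.30 m/s = 4.32 m/s.
Applying Bernoulli between the two ends and solving for P₂: P₂ = P₁ + ½ρ(v₁² − v₂²) − ρgΔh.
P₂ = 497000 + ½·1020·(1.30² − 4.32²) − 1020·9.8·(+5.63) = 497000 + (-8660) − (56300) = 432000 Pa.

P₂ ≈ 432 kPa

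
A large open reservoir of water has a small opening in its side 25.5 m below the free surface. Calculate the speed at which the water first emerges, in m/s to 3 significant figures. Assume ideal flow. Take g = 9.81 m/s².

v ≈ 22.4 m/s

Bernoulli from surface to hole (P equal, v_surface ≈ 0): v = √(2gh) = √(2×9.81×25.5) = 22.4 m/s.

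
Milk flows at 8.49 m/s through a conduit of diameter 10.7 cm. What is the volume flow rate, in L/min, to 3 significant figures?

Q = 4580 L/min

Q = A·v = 0.00899 m² × 8.49 m/s = 0.0763 m³/s.
Converting: 0.0763 m³/s × 60000 = 4580 L/min.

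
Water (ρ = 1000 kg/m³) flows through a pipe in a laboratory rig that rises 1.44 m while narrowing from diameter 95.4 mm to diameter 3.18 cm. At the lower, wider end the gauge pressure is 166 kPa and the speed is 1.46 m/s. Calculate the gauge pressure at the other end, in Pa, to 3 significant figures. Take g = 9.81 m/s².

Mass conservation (A₁v₁ = A₂v₂) gives v₂ = 1.46 × 71.5/7.94 = 13.1 m/s.
Applying Bernoulli between the two ends and solving for P₂: P₂ = P₁ + ½ρ(v₁² − v₂²) − ρgΔh.
P₂ = 166000 + ½·1000·(1.46² − 13.1²) − 1000·9.81·(+1.44) = 166000 + (-85300) − (14100) = 66600 Pa.

P₂ ≈ 66600 Pa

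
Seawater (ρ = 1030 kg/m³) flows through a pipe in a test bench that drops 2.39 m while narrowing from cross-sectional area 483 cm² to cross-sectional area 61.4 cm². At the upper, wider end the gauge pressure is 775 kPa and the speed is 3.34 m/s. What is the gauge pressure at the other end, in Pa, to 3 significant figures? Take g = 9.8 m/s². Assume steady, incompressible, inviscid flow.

P₂ = 449000 Pa

Continuity gives A₁v₁ = A₂v₂, so v₂ = (483 cm²)/(61.4 cm²) × 3.34 m/s = 26.3 m/s.
Bernoulli: P₁ + ½ρv₁² + ρg h₁ = P₂ + ½ρv₂² + ρg h₂, so P₂ = P₁ + ½ρ(v₁² − v₂²) − ρg(h₂ − h₁).
P₂ = 775000 + ½·1030·(3.34² − 26.3²) − 1030·9.8·(−2.39) = 775000 + (-350000) − (-24100) = 449000 Pa.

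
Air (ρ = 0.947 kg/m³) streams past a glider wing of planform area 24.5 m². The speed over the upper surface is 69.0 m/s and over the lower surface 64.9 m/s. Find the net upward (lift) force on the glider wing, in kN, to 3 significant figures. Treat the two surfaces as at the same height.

From P + ½ρv² = const at equal height, P_low − P_up = ½ρ(v_up² − v_low²).
ΔP = ½·0.947·(69.0² − 64.9²) = 260 Pa.
Lift = ΔP · A = 260 × 24.5 = 6370 N.

F = 6.37 kN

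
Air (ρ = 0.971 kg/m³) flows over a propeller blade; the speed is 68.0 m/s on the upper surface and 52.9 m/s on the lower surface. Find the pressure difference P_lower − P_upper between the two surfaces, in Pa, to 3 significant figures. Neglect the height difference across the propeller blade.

ΔP ≈ 886 Pa

The pressure is lower where the speed is higher: ΔP = ½ρ(v_up² − v_low²).
ΔP = ½·0.971·(68.0² − 52.9²) = 886 Pa.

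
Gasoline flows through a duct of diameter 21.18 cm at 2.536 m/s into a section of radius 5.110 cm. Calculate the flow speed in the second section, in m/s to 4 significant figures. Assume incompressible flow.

10.89 m/s

Continuity gives A₁v₁ = A₂v₂, so v₂ = (352.3 cm²)/(82.03 cm²) × 2.536 m/s = 10.89 m/s.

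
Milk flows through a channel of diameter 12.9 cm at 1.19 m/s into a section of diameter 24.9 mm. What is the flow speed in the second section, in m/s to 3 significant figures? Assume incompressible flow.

v₂ ≈ 31.9 m/s

The volume flow rate is constant, so v₂ = (A₁/A₂)v₁ = (131/4.87)·1.19 = 31.9 m/s.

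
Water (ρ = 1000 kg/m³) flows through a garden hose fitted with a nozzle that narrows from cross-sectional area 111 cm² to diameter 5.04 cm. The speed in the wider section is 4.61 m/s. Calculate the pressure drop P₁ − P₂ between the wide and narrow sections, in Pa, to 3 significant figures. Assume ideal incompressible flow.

The volume flow rate is constant, so v₂ = (A₁/A₂)v₁ = (111/20.0)·4.61 = 25.6 m/s.
Bernoulli (h₁ = h₂): P₁ − P₂ = ½ρ(v₂² − v₁²).
P₁ − P₂ = ½·1000·(25.6² − 4.61²) = ½·1000·637 = 318000 Pa.

ΔP = 318000 Pa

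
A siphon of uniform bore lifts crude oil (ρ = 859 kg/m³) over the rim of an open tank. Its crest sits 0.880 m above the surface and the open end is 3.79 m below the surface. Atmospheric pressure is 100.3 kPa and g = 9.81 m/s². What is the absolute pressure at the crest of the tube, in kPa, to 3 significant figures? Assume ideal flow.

The outlet speed comes from Torricelli: v = √(2g·3.79) = 8.62 m/s.
The bore is uniform, so the speed at the crest is the same v. Bernoulli surface→crest: P_atm = P_top + ½ρv² + ρg·h_top.
P_top = 100300 − ½·859·8.62² − 859·9.81·0.880 = 60900 Pa.

P_top ≈ 60.9 kPa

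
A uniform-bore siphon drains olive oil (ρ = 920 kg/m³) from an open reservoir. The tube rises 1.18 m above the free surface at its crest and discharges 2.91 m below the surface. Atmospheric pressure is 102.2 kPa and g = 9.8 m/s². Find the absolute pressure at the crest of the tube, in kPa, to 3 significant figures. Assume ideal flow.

Bernoulli surface→outlet gives ½v² = g·h_out, so v = √(2·9.8·2.91) = 7.55 m/s.
With constant cross-section the crest speed equals v; applying Bernoulli from the surface up to the crest, P_top = P_atm − ½ρv² − ρg·h_top.
P_top = 102200 − ½·920·7.55² − 920·9.8·1.18 = 65300 Pa.

P_top ≈ 65.3 kPa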